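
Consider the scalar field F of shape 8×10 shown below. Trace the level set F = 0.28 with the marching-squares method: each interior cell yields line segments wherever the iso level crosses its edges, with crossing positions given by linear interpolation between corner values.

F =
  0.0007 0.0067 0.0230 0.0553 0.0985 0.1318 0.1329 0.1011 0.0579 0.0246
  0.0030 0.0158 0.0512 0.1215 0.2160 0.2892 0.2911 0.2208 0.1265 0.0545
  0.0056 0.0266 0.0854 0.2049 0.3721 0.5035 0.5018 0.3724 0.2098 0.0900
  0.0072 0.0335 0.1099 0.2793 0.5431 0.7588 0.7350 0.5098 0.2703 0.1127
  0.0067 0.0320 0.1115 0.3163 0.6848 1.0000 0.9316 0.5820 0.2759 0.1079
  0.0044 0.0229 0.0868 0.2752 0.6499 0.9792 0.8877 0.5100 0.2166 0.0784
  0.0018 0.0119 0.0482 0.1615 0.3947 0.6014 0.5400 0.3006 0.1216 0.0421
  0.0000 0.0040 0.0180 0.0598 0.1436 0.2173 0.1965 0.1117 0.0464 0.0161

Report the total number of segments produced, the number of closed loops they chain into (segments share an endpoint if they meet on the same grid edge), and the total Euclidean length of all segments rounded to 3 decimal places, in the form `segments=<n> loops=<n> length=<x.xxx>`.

segments=22 loops=1 length=17.483

cell (0,4): code 0100 → (0.942,5.000)–(1.000,4.874)
cell (0,5): code 1100 → (0.930,6.000)–(0.942,5.000)
cell (0,6): code 1000 → (1.000,6.158)–(0.930,6.000)
cell (1,3): code 0100 → (1.410,4.000)–(2.000,3.449)
cell (1,4): code 1110 → (1.000,4.874)–(1.410,4.000)
cell (1,6): code 1101 → (1.391,7.000)–(1.000,6.158)
cell (1,7): code 1000 → (2.000,7.568)–(1.391,7.000)
cell (2,3): code 0110 → (2.000,3.449)–(3.000,3.003)
cell (2,7): code 1001 → (3.000,7.959)–(2.000,7.568)
cell (3,2): code 0100 → (3.019,3.000)–(4.000,2.823)
cell (3,3): code 1110 → (3.000,3.003)–(3.019,3.000)
cell (3,7): code 1001 → (4.000,7.987)–(3.000,7.959)
cell (4,2): code 0010 → (4.000,2.823)–(4.883,3.000)
cell (4,3): code 0111 → (4.883,3.000)–(5.000,3.013)
cell (4,7): code 1001 → (5.000,7.784)–(4.000,7.987)
cell (5,3): code 0110 → (5.000,3.013)–(6.000,3.508)
cell (5,7): code 1001 → (6.000,7.115)–(5.000,7.784)
cell (6,3): code 0010 → (6.000,3.508)–(6.457,4.000)
cell (6,4): code 0011 → (6.457,4.000)–(6.837,5.000)
cell (6,5): code 0011 → (6.837,5.000)–(6.757,6.000)
cell (6,6): code 0011 → (6.757,6.000)–(6.109,7.000)
cell (6,7): code 0001 → (6.109,7.000)–(6.000,7.115)
total: 22 segments, chained into 1 closed loop(s), length Σ = 17.483175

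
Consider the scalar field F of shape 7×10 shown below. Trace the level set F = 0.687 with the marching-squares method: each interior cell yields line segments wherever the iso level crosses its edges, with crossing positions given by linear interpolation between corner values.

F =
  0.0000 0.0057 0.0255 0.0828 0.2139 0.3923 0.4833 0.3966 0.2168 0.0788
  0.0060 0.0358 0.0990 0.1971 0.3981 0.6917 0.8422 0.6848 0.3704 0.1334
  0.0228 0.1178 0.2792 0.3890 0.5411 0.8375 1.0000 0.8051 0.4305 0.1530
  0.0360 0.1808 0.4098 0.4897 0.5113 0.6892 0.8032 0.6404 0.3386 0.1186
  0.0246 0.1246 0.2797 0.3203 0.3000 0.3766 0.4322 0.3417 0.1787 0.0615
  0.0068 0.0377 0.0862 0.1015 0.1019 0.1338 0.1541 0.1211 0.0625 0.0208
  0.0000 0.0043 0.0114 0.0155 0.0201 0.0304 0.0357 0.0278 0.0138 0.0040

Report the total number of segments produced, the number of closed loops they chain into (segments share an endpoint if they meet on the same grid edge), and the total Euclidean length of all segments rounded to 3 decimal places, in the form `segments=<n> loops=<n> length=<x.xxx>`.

cell (0,4): code 0100 → (0.984,5.000)–(1.000,4.984)
cell (0,5): code 1100 → (0.568,6.000)–(0.984,5.000)
cell (0,6): code 1000 → (1.000,6.986)–(0.568,6.000)
cell (1,4): code 0110 → (1.000,4.984)–(2.000,4.492)
cell (1,6): code 1101 → (1.018,7.000)–(1.000,6.986)
cell (1,7): code 1000 → (2.000,7.315)–(1.018,7.000)
cell (2,4): code 0110 → (2.000,4.492)–(3.000,4.988)
cell (2,6): code 1011 → (3.000,6.714)–(2.717,7.000)
cell (2,7): code 0001 → (2.717,7.000)–(2.000,7.315)
cell (3,4): code 0010 → (3.000,4.988)–(3.007,5.000)
cell (3,5): code 0011 → (3.007,5.000)–(3.313,6.000)
cell (3,6): code 0001 → (3.313,6.000)–(3.000,6.714)
total: 12 segments, chained into 1 closed loop(s), length Σ = 8.492212

segments=12 loops=1 length=8.492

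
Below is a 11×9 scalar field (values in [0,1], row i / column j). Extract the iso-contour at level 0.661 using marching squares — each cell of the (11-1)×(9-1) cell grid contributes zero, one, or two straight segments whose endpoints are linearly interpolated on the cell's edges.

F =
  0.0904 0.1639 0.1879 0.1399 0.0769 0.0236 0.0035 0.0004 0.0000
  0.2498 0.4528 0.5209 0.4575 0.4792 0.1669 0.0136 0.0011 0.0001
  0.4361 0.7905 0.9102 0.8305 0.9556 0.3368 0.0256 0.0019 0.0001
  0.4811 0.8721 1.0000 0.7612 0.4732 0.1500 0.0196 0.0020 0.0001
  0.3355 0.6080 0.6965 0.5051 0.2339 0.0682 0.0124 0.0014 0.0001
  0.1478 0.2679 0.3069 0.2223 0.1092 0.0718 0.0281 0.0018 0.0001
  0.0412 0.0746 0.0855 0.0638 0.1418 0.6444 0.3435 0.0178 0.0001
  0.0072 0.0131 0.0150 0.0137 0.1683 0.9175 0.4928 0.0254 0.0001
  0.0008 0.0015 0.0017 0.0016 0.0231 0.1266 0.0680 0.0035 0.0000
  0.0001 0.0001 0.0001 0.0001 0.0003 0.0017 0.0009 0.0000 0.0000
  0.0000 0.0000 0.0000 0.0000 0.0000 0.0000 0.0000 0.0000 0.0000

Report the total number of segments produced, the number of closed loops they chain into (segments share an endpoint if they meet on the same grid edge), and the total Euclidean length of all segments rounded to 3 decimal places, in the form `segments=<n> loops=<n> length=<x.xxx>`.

cell (1,0): code 0100 → (1.617,1.000)–(2.000,0.635)
cell (1,1): code 1100 → (1.360,2.000)–(1.617,1.000)
cell (1,2): code 1100 → (1.546,3.000)–(1.360,2.000)
cell (1,3): code 1100 → (1.382,4.000)–(1.546,3.000)
cell (1,4): code 1000 → (2.000,4.476)–(1.382,4.000)
cell (2,0): code 0110 → (2.000,0.635)–(3.000,0.460)
cell (2,3): code 1011 → (3.000,3.348)–(2.611,4.000)
cell (2,4): code 0001 → (2.611,4.000)–(2.000,4.476)
cell (3,0): code 0010 → (3.000,0.460)–(3.799,1.000)
cell (3,1): code 0111 → (3.799,1.000)–(4.000,1.599)
cell (3,2): code 1011 → (4.000,2.185)–(3.391,3.000)
cell (3,3): code 0001 → (3.391,3.000)–(3.000,3.348)
cell (4,1): code 0010 → (4.000,1.599)–(4.091,2.000)
cell (4,2): code 0001 → (4.091,2.000)–(4.000,2.185)
cell (6,4): code 0100 → (6.061,5.000)–(7.000,4.658)
cell (6,5): code 1000 → (7.000,5.604)–(6.061,5.000)
cell (7,4): code 0010 → (7.000,4.658)–(7.324,5.000)
cell (7,5): code 0001 → (7.324,5.000)–(7.000,5.604)
total: 18 segments, chained into 2 closed loop(s), length Σ = 13.949910

segments=18 loops=2 length=13.950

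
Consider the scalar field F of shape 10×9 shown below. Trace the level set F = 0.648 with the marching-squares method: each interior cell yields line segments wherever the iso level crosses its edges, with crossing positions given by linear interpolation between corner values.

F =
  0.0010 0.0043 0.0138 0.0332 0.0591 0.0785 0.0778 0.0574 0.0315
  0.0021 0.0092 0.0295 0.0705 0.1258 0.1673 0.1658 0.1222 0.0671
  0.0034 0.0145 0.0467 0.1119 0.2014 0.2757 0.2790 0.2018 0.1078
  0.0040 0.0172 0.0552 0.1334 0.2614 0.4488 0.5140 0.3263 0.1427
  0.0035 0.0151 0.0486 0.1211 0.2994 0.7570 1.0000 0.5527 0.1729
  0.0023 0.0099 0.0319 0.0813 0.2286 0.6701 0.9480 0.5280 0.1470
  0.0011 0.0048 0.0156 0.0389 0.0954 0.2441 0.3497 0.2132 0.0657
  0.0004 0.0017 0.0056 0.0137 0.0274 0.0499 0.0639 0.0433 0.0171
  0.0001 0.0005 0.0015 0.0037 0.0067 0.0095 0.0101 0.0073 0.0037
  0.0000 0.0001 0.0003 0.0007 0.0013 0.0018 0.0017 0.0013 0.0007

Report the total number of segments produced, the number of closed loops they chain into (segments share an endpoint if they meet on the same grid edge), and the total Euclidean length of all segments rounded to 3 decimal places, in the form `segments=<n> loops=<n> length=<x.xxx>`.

segments=8 loops=1 length=6.624

cell (3,4): code 0100 → (3.646,5.000)–(4.000,4.762)
cell (3,5): code 1100 → (3.276,6.000)–(3.646,5.000)
cell (3,6): code 1000 → (4.000,6.787)–(3.276,6.000)
cell (4,4): code 0110 → (4.000,4.762)–(5.000,4.950)
cell (4,6): code 1001 → (5.000,6.714)–(4.000,6.787)
cell (5,4): code 0010 → (5.000,4.950)–(5.052,5.000)
cell (5,5): code 0011 → (5.052,5.000)–(5.501,6.000)
cell (5,6): code 0001 → (5.501,6.000)–(5.000,6.714)
total: 8 segments, chained into 1 closed loop(s), length Σ = 6.623767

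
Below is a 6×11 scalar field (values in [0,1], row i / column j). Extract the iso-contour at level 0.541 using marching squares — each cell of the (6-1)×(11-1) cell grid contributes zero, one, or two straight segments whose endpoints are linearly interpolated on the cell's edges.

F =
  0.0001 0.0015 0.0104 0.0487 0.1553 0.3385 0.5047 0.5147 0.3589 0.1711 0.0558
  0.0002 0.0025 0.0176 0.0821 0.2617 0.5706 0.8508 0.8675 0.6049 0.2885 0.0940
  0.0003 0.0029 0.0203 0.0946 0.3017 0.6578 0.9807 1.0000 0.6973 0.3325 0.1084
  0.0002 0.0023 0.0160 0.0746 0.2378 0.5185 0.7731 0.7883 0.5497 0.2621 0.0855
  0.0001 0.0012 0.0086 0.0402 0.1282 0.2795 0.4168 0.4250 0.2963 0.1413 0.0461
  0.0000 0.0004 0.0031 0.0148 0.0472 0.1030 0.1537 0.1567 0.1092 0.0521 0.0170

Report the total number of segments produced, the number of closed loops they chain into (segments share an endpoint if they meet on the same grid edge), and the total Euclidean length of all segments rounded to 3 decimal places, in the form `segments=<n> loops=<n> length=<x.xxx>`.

segments=14 loops=1 length=11.521

cell (0,4): code 0100 → (0.872,5.000)–(1.000,4.904)
cell (0,5): code 1100 → (0.105,6.000)–(0.872,5.000)
cell (0,6): code 1100 → (0.075,7.000)–(0.105,6.000)
cell (0,7): code 1100 → (0.740,8.000)–(0.075,7.000)
cell (0,8): code 1000 → (1.000,8.202)–(0.740,8.000)
cell (1,4): code 0110 → (1.000,4.904)–(2.000,4.672)
cell (1,8): code 1001 → (2.000,8.428)–(1.000,8.202)
cell (2,4): code 0010 → (2.000,4.672)–(2.838,5.000)
cell (2,5): code 0111 → (2.838,5.000)–(3.000,5.088)
cell (2,8): code 1001 → (3.000,8.030)–(2.000,8.428)
cell (3,5): code 0010 → (3.000,5.088)–(3.651,6.000)
cell (3,6): code 0011 → (3.651,6.000)–(3.681,7.000)
cell (3,7): code 0011 → (3.681,7.000)–(3.034,8.000)
cell (3,8): code 0001 → (3.034,8.000)–(3.000,8.030)
total: 14 segments, chained into 1 closed loop(s), length Σ = 11.521063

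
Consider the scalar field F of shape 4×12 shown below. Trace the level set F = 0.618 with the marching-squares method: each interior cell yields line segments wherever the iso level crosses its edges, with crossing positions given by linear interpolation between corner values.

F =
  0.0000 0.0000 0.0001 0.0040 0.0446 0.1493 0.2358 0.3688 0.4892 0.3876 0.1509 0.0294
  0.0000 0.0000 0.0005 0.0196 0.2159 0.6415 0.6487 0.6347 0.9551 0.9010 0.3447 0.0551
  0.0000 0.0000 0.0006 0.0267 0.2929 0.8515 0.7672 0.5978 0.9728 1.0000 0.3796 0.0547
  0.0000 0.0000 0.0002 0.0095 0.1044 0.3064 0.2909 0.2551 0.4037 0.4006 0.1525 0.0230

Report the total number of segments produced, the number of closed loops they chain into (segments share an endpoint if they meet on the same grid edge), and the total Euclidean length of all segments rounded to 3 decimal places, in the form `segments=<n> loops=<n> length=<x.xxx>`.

cell (0,4): code 0100 → (0.952,5.000)–(1.000,4.945)
cell (0,5): code 1100 → (0.926,6.000)–(0.952,5.000)
cell (0,6): code 1100 → (0.937,7.000)–(0.926,6.000)
cell (0,7): code 1100 → (0.276,8.000)–(0.937,7.000)
cell (0,8): code 1100 → (0.449,9.000)–(0.276,8.000)
cell (0,9): code 1000 → (1.000,9.509)–(0.449,9.000)
cell (1,4): code 0110 → (1.000,4.945)–(2.000,4.582)
cell (1,6): code 1011 → (2.000,6.881)–(1.453,7.000)
cell (1,7): code 0111 → (1.453,7.000)–(2.000,7.054)
cell (1,9): code 1001 → (2.000,9.616)–(1.000,9.509)
cell (2,4): code 0010 → (2.000,4.582)–(2.428,5.000)
cell (2,5): code 0011 → (2.428,5.000)–(2.313,6.000)
cell (2,6): code 0001 → (2.313,6.000)–(2.000,6.881)
cell (2,7): code 0010 → (2.000,7.054)–(2.623,8.000)
cell (2,8): code 0011 → (2.623,8.000)–(2.637,9.000)
cell (2,9): code 0001 → (2.637,9.000)–(2.000,9.616)
total: 16 segments, chained into 1 closed loop(s), length Σ = 13.775894

segments=16 loops=1 length=13.776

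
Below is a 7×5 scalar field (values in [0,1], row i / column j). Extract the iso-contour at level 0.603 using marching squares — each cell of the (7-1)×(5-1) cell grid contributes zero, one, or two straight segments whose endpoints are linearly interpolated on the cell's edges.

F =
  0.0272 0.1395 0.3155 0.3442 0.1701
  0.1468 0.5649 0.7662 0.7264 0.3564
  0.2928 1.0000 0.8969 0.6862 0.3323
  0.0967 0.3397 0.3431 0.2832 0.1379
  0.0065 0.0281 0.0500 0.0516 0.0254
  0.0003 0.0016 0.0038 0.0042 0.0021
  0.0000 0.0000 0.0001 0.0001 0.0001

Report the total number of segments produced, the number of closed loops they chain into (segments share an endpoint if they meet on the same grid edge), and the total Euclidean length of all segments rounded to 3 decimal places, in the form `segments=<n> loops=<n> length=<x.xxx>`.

segments=10 loops=1 length=7.827

cell (0,1): code 0100 → (0.638,2.000)–(1.000,1.189)
cell (0,2): code 1100 → (0.677,3.000)–(0.638,2.000)
cell (0,3): code 1000 → (1.000,3.334)–(0.677,3.000)
cell (1,0): code 0100 → (1.088,1.000)–(2.000,0.439)
cell (1,1): code 1110 → (1.000,1.189)–(1.088,1.000)
cell (1,3): code 1001 → (2.000,3.235)–(1.000,3.334)
cell (2,0): code 0010 → (2.000,0.439)–(2.601,1.000)
cell (2,1): code 0011 → (2.601,1.000)–(2.531,2.000)
cell (2,2): code 0011 → (2.531,2.000)–(2.206,3.000)
cell (2,3): code 0001 → (2.206,3.000)–(2.000,3.235)
total: 10 segments, chained into 1 closed loop(s), length Σ = 7.826741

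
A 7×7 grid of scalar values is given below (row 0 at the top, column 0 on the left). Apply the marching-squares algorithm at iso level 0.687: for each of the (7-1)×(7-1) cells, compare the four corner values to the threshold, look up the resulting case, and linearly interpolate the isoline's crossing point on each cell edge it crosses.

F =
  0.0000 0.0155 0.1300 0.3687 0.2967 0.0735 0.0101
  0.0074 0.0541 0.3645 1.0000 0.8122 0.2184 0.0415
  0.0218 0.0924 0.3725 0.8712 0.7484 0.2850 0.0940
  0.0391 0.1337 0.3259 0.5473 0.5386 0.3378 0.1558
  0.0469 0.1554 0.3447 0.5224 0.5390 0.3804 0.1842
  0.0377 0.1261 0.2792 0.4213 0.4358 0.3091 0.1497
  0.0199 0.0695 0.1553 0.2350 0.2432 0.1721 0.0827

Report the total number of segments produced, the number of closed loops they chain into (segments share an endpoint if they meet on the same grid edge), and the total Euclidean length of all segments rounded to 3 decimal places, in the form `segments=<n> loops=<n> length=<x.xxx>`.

cell (0,2): code 0100 → (0.504,3.000)–(1.000,2.507)
cell (0,3): code 1100 → (0.757,4.000)–(0.504,3.000)
cell (0,4): code 1000 → (1.000,4.211)–(0.757,4.000)
cell (1,2): code 0110 → (1.000,2.507)–(2.000,2.631)
cell (1,4): code 1001 → (2.000,4.132)–(1.000,4.211)
cell (2,2): code 0010 → (2.000,2.631)–(2.569,3.000)
cell (2,3): code 0011 → (2.569,3.000)–(2.293,4.000)
cell (2,4): code 0001 → (2.293,4.000)–(2.000,4.132)
total: 8 segments, chained into 1 closed loop(s), length Σ = 6.099363

segments=8 loops=1 length=6.099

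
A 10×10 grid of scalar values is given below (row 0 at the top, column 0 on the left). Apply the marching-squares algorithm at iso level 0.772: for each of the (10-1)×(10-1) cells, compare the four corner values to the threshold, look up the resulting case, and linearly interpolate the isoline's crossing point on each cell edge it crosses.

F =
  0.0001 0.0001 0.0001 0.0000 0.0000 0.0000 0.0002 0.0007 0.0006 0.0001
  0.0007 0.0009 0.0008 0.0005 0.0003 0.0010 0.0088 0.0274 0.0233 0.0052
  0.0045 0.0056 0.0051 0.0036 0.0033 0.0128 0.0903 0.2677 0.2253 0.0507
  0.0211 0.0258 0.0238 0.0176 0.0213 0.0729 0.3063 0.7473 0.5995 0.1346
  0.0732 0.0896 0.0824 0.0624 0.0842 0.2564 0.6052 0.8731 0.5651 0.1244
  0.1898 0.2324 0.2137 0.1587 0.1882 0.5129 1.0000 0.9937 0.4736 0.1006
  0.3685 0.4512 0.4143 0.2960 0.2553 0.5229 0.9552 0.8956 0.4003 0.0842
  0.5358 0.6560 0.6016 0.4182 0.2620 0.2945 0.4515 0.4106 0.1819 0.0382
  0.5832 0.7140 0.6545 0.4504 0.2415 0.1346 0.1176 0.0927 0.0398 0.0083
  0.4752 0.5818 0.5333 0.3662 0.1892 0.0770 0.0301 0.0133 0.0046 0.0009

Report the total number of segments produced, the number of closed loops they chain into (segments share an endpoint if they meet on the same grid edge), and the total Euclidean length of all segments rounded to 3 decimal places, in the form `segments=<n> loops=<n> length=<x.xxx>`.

segments=10 loops=1 length=8.194

cell (3,6): code 0100 → (3.196,7.000)–(4.000,6.623)
cell (3,7): code 1000 → (4.000,7.328)–(3.196,7.000)
cell (4,5): code 0100 → (4.422,6.000)–(5.000,5.532)
cell (4,6): code 1110 → (4.000,6.623)–(4.422,6.000)
cell (4,7): code 1001 → (5.000,7.426)–(4.000,7.328)
cell (5,5): code 0110 → (5.000,5.532)–(6.000,5.576)
cell (5,7): code 1001 → (6.000,7.250)–(5.000,7.426)
cell (6,5): code 0010 → (6.000,5.576)–(6.364,6.000)
cell (6,6): code 0011 → (6.364,6.000)–(6.255,7.000)
cell (6,7): code 0001 → (6.255,7.000)–(6.000,7.250)
total: 10 segments, chained into 1 closed loop(s), length Σ = 8.194079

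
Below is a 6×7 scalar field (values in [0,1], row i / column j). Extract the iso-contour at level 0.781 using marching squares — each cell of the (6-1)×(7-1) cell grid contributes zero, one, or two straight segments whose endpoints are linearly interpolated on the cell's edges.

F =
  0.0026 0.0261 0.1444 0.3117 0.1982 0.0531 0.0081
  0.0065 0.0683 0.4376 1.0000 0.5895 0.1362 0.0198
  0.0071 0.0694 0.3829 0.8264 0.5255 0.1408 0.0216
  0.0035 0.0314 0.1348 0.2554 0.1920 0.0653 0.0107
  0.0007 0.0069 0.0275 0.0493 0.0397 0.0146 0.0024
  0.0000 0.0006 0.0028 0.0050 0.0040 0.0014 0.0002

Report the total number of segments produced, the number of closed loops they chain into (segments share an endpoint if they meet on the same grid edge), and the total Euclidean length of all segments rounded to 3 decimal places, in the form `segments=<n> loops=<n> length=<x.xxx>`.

cell (0,2): code 0100 → (0.682,3.000)–(1.000,2.611)
cell (0,3): code 1000 → (1.000,3.533)–(0.682,3.000)
cell (1,2): code 0110 → (1.000,2.611)–(2.000,2.898)
cell (1,3): code 1001 → (2.000,3.151)–(1.000,3.533)
cell (2,2): code 0010 → (2.000,2.898)–(2.080,3.000)
cell (2,3): code 0001 → (2.080,3.000)–(2.000,3.151)
total: 6 segments, chained into 1 closed loop(s), length Σ = 3.535276

segments=6 loops=1 length=3.535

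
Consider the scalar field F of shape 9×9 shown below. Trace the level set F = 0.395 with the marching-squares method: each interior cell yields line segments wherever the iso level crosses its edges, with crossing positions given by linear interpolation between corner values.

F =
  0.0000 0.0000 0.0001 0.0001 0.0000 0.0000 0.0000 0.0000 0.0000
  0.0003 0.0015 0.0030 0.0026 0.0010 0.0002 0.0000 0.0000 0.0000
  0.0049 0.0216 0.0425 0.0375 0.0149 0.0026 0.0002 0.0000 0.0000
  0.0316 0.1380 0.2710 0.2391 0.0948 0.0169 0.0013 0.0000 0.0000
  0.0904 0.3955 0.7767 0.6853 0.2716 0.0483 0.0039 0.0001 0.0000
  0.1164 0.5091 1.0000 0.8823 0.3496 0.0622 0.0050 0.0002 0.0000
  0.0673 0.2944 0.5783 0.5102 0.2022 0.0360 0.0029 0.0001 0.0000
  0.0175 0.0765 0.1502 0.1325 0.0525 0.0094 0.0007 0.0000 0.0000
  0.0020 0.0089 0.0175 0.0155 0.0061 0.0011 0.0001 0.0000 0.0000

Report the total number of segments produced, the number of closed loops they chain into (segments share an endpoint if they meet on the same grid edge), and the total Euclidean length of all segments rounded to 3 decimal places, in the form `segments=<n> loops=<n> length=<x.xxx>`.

segments=12 loops=1 length=9.875

cell (3,0): code 0100 → (3.998,1.000)–(4.000,0.998)
cell (3,1): code 1100 → (3.245,2.000)–(3.998,1.000)
cell (3,2): code 1100 → (3.349,3.000)–(3.245,2.000)
cell (3,3): code 1000 → (4.000,3.702)–(3.349,3.000)
cell (4,0): code 0110 → (4.000,0.998)–(5.000,0.709)
cell (4,3): code 1001 → (5.000,3.915)–(4.000,3.702)
cell (5,0): code 0010 → (5.000,0.709)–(5.531,1.000)
cell (5,1): code 0111 → (5.531,1.000)–(6.000,1.354)
cell (5,3): code 1001 → (6.000,3.374)–(5.000,3.915)
cell (6,1): code 0010 → (6.000,1.354)–(6.428,2.000)
cell (6,2): code 0011 → (6.428,2.000)–(6.305,3.000)
cell (6,3): code 0001 → (6.305,3.000)–(6.000,3.374)
total: 12 segments, chained into 1 closed loop(s), length Σ = 9.874815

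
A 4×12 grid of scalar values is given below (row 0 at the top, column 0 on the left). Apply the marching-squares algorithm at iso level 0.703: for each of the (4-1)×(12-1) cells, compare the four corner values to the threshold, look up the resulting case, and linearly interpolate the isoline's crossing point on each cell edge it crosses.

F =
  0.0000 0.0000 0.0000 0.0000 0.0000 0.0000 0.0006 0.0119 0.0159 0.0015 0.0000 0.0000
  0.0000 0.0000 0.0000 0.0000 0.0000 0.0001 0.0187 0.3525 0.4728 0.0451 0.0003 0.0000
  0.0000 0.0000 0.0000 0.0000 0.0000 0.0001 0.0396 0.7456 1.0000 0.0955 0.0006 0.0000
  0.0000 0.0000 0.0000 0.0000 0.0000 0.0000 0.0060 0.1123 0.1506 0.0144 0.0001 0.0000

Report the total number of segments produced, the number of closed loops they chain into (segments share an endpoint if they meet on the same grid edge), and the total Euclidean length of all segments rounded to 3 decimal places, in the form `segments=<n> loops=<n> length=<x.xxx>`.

cell (1,6): code 0100 → (1.892,7.000)–(2.000,6.940)
cell (1,7): code 1100 → (1.437,8.000)–(1.892,7.000)
cell (1,8): code 1000 → (2.000,8.328)–(1.437,8.000)
cell (2,6): code 0010 → (2.000,6.940)–(2.067,7.000)
cell (2,7): code 0011 → (2.067,7.000)–(2.350,8.000)
cell (2,8): code 0001 → (2.350,8.000)–(2.000,8.328)
total: 6 segments, chained into 1 closed loop(s), length Σ = 3.483878

segments=6 loops=1 length=3.484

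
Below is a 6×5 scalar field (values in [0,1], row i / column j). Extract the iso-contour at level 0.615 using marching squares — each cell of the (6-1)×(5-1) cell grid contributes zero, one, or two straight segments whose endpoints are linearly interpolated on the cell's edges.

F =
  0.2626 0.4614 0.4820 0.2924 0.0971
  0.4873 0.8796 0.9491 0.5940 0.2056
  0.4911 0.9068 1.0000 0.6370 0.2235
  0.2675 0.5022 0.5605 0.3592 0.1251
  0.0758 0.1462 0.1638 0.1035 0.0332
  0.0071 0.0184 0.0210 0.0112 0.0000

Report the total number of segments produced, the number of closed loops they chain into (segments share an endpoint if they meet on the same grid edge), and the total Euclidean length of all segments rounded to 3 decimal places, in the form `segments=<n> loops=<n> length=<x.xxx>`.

cell (0,0): code 0100 → (0.367,1.000)–(1.000,0.326)
cell (0,1): code 1100 → (0.285,2.000)–(0.367,1.000)
cell (0,2): code 1000 → (1.000,2.941)–(0.285,2.000)
cell (1,0): code 0110 → (1.000,0.326)–(2.000,0.298)
cell (1,2): code 1101 → (1.488,3.000)–(1.000,2.941)
cell (1,3): code 1000 → (2.000,3.053)–(1.488,3.000)
cell (2,0): code 0010 → (2.000,0.298)–(2.721,1.000)
cell (2,1): code 0011 → (2.721,1.000)–(2.876,2.000)
cell (2,2): code 0011 → (2.876,2.000)–(2.079,3.000)
cell (2,3): code 0001 → (2.079,3.000)–(2.000,3.053)
total: 10 segments, chained into 1 closed loop(s), length Σ = 8.509136

segments=10 loops=1 length=8.509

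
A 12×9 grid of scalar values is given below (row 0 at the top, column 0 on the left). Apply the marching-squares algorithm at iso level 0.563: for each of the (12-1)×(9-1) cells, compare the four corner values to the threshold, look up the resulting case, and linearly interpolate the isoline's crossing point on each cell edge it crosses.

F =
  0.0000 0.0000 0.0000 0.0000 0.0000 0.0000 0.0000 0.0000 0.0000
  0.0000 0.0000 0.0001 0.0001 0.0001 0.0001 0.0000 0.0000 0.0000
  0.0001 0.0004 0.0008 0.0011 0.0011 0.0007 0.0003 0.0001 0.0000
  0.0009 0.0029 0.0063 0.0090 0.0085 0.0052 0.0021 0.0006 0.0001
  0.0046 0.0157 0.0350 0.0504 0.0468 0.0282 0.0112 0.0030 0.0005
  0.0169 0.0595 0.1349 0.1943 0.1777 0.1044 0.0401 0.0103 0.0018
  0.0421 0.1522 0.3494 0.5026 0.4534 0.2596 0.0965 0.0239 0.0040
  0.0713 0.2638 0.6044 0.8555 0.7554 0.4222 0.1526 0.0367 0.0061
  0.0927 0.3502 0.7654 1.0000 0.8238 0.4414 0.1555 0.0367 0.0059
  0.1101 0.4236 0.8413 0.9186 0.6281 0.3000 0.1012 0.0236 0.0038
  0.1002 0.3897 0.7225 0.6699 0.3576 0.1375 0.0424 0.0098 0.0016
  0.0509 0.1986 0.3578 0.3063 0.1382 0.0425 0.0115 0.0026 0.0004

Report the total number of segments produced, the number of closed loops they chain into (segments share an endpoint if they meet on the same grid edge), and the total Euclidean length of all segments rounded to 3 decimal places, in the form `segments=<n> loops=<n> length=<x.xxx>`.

cell (6,1): code 0100 → (6.838,2.000)–(7.000,1.878)
cell (6,2): code 1100 → (6.171,3.000)–(6.838,2.000)
cell (6,3): code 1100 → (6.363,4.000)–(6.171,3.000)
cell (6,4): code 1000 → (7.000,4.577)–(6.363,4.000)
cell (7,1): code 0110 → (7.000,1.878)–(8.000,1.513)
cell (7,4): code 1001 → (8.000,4.682)–(7.000,4.577)
cell (8,1): code 0110 → (8.000,1.513)–(9.000,1.334)
cell (8,4): code 1001 → (9.000,4.198)–(8.000,4.682)
cell (9,1): code 0110 → (9.000,1.334)–(10.000,1.521)
cell (9,3): code 1011 → (10.000,3.342)–(9.241,4.000)
cell (9,4): code 0001 → (9.241,4.000)–(9.000,4.198)
cell (10,1): code 0010 → (10.000,1.521)–(10.437,2.000)
cell (10,2): code 0011 → (10.437,2.000)–(10.294,3.000)
cell (10,3): code 0001 → (10.294,3.000)–(10.000,3.342)
total: 14 segments, chained into 1 closed loop(s), length Σ = 11.923653

segments=14 loops=1 length=11.924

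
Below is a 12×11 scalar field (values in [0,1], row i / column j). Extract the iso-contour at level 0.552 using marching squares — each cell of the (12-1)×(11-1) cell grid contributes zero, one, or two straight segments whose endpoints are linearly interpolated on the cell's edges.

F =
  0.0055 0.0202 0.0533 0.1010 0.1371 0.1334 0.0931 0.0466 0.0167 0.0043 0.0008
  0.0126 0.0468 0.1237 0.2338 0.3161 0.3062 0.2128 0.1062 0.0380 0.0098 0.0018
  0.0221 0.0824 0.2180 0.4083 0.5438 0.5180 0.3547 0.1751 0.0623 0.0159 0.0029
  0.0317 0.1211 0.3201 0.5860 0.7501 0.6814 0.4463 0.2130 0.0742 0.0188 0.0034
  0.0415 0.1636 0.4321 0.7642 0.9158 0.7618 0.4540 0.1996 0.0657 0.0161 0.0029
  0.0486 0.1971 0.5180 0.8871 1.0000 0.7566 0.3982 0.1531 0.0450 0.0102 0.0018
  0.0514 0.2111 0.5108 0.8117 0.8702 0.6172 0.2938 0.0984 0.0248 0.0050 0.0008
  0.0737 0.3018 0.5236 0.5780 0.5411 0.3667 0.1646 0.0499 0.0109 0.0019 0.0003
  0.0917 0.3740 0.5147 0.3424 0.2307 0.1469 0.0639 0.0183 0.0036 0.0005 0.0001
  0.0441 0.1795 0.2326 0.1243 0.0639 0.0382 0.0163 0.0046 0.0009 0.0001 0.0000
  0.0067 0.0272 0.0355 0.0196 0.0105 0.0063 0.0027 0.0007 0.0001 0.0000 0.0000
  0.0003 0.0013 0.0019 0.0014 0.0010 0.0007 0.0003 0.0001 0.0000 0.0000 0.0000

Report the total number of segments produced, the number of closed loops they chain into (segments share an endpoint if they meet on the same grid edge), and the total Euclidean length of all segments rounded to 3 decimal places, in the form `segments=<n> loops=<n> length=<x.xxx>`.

cell (2,2): code 0100 → (2.809,3.000)–(3.000,2.872)
cell (2,3): code 1100 → (2.040,4.000)–(2.809,3.000)
cell (2,4): code 1100 → (2.208,5.000)–(2.040,4.000)
cell (2,5): code 1000 → (3.000,5.550)–(2.208,5.000)
cell (3,2): code 0110 → (3.000,2.872)–(4.000,2.361)
cell (3,5): code 1001 → (4.000,5.682)–(3.000,5.550)
cell (4,2): code 0110 → (4.000,2.361)–(5.000,2.092)
cell (4,5): code 1001 → (5.000,5.571)–(4.000,5.682)
cell (5,2): code 0110 → (5.000,2.092)–(6.000,2.137)
cell (5,5): code 1001 → (6.000,5.202)–(5.000,5.571)
cell (6,2): code 0110 → (6.000,2.137)–(7.000,2.522)
cell (6,3): code 1011 → (7.000,3.705)–(6.967,4.000)
cell (6,4): code 0011 → (6.967,4.000)–(6.260,5.000)
cell (6,5): code 0001 → (6.260,5.000)–(6.000,5.202)
cell (7,2): code 0010 → (7.000,2.522)–(7.110,3.000)
cell (7,3): code 0001 → (7.110,3.000)–(7.000,3.705)
total: 16 segments, chained into 1 closed loop(s), length Σ = 13.836541

segments=16 loops=1 length=13.837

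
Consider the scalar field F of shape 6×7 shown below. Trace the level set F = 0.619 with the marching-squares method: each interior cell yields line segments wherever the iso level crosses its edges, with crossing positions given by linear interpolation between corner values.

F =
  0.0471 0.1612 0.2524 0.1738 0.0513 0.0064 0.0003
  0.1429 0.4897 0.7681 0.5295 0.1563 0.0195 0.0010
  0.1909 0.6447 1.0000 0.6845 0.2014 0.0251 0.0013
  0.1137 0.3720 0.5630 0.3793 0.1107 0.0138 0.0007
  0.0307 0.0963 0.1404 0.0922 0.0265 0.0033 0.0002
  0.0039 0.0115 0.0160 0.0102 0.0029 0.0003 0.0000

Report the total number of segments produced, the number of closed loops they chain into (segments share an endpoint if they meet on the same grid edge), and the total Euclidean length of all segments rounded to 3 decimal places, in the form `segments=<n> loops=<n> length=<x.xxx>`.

segments=10 loops=1 length=6.387

cell (0,1): code 0100 → (0.711,2.000)–(1.000,1.464)
cell (0,2): code 1000 → (1.000,2.625)–(0.711,2.000)
cell (1,0): code 0100 → (1.834,1.000)–(2.000,0.943)
cell (1,1): code 1110 → (1.000,1.464)–(1.834,1.000)
cell (1,2): code 1101 → (1.577,3.000)–(1.000,2.625)
cell (1,3): code 1000 → (2.000,3.136)–(1.577,3.000)
cell (2,0): code 0010 → (2.000,0.943)–(2.094,1.000)
cell (2,1): code 0011 → (2.094,1.000)–(2.872,2.000)
cell (2,2): code 0011 → (2.872,2.000)–(2.215,3.000)
cell (2,3): code 0001 → (2.215,3.000)–(2.000,3.136)
total: 10 segments, chained into 1 closed loop(s), length Σ = 6.386706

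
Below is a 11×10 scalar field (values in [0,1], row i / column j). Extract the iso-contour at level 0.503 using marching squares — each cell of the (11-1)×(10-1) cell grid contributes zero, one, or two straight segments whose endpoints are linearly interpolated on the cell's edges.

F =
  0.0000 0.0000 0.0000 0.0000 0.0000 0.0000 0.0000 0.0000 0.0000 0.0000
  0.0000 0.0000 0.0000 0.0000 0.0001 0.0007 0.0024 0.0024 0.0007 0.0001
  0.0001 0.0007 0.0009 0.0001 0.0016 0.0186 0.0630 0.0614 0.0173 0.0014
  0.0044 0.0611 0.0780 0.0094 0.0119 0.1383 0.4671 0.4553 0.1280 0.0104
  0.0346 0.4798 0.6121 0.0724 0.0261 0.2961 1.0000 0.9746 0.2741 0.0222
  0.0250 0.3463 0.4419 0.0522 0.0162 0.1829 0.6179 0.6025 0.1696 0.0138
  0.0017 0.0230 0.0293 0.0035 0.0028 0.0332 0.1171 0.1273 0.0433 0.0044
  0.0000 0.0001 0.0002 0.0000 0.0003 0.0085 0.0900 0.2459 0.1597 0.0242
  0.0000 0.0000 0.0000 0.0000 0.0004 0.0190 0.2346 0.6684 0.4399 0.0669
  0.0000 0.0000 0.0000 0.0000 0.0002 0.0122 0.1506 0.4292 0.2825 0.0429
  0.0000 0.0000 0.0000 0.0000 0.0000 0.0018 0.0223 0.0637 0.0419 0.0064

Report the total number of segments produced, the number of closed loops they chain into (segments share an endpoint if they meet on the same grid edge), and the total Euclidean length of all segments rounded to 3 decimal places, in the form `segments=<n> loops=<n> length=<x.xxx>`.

segments=16 loops=3 length=13.162

cell (3,1): code 0100 → (3.796,2.000)–(4.000,1.175)
cell (3,2): code 1000 → (4.000,2.202)–(3.796,2.000)
cell (3,5): code 0100 → (3.067,6.000)–(4.000,5.294)
cell (3,6): code 1100 → (3.092,7.000)–(3.067,6.000)
cell (3,7): code 1000 → (4.000,7.673)–(3.092,7.000)
cell (4,1): code 0010 → (4.000,1.175)–(4.641,2.000)
cell (4,2): code 0001 → (4.641,2.000)–(4.000,2.202)
cell (4,5): code 0110 → (4.000,5.294)–(5.000,5.736)
cell (4,7): code 1001 → (5.000,7.230)–(4.000,7.673)
cell (5,5): code 0010 → (5.000,5.736)–(5.229,6.000)
cell (5,6): code 0011 → (5.229,6.000)–(5.209,7.000)
cell (5,7): code 0001 → (5.209,7.000)–(5.000,7.230)
cell (7,6): code 0100 → (7.609,7.000)–(8.000,6.619)
cell (7,7): code 1000 → (8.000,7.724)–(7.609,7.000)
cell (8,6): code 0010 → (8.000,6.619)–(8.691,7.000)
cell (8,7): code 0001 → (8.691,7.000)–(8.000,7.724)
total: 16 segments, chained into 3 closed loop(s), length Σ = 13.162338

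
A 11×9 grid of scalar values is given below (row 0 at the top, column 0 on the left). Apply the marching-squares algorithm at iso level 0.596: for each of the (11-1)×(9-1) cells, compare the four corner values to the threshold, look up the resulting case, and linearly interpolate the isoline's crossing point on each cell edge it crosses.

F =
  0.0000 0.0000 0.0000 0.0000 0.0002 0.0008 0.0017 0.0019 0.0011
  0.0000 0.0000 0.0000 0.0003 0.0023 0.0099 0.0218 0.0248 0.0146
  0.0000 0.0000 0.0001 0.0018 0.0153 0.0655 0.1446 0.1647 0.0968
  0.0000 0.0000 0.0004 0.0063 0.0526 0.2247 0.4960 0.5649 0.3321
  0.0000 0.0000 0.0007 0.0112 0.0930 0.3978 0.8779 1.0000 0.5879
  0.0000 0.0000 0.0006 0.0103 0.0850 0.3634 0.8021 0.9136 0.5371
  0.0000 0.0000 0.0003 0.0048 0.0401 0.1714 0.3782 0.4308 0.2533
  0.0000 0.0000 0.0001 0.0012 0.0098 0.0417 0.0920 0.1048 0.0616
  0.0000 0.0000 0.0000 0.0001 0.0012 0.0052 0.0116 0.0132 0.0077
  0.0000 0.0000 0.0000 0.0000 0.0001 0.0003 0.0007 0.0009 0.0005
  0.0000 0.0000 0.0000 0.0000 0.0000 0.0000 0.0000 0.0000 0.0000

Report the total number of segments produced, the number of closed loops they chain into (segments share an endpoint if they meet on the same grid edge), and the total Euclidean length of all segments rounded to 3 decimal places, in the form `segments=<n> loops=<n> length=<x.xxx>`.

segments=8 loops=1 length=8.088

cell (3,5): code 0100 → (3.262,6.000)–(4.000,5.413)
cell (3,6): code 1100 → (3.071,7.000)–(3.262,6.000)
cell (3,7): code 1000 → (4.000,7.980)–(3.071,7.000)
cell (4,5): code 0110 → (4.000,5.413)–(5.000,5.530)
cell (4,7): code 1001 → (5.000,7.844)–(4.000,7.980)
cell (5,5): code 0010 → (5.000,5.530)–(5.486,6.000)
cell (5,6): code 0011 → (5.486,6.000)–(5.658,7.000)
cell (5,7): code 0001 → (5.658,7.000)–(5.000,7.844)
total: 8 segments, chained into 1 closed loop(s), length Σ = 8.088057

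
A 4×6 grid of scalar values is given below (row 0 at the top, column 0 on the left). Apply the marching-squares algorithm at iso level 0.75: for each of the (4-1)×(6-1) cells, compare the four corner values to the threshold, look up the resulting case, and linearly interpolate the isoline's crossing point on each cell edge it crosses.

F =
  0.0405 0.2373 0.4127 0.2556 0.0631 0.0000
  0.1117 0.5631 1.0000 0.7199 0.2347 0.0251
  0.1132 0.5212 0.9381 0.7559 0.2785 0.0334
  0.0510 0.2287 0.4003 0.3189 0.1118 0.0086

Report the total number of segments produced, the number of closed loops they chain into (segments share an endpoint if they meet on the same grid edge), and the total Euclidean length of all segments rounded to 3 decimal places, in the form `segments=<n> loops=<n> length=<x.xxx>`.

segments=8 loops=1 length=5.361

cell (0,1): code 0100 → (0.574,2.000)–(1.000,1.428)
cell (0,2): code 1000 → (1.000,2.893)–(0.574,2.000)
cell (1,1): code 0110 → (1.000,1.428)–(2.000,1.549)
cell (1,2): code 1101 → (1.836,3.000)–(1.000,2.893)
cell (1,3): code 1000 → (2.000,3.012)–(1.836,3.000)
cell (2,1): code 0010 → (2.000,1.549)–(2.350,2.000)
cell (2,2): code 0011 → (2.350,2.000)–(2.014,3.000)
cell (2,3): code 0001 → (2.014,3.000)–(2.000,3.012)
total: 8 segments, chained into 1 closed loop(s), length Σ = 5.360874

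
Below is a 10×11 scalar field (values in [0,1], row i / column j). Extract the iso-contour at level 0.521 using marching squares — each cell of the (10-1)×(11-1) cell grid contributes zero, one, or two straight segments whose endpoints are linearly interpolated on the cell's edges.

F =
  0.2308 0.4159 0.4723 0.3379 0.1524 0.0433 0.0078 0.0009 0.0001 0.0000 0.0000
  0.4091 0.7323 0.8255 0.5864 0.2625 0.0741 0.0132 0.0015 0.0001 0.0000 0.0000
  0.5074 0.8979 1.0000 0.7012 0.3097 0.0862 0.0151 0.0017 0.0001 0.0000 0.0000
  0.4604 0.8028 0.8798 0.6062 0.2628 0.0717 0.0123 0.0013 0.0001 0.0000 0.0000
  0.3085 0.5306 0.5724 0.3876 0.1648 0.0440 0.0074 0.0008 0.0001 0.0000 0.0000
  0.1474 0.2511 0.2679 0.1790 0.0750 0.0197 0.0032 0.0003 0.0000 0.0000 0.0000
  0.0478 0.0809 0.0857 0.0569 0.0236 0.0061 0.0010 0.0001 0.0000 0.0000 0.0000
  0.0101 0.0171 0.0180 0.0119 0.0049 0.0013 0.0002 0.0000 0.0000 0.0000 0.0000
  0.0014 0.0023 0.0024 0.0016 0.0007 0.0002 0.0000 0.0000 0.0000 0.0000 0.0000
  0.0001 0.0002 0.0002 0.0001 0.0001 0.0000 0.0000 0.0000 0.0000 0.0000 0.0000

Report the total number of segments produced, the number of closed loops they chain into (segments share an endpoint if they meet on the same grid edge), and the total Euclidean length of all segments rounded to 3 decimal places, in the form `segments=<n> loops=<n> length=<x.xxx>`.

segments=14 loops=1 length=11.628

cell (0,0): code 0100 → (0.332,1.000)–(1.000,0.346)
cell (0,1): code 1100 → (0.138,2.000)–(0.332,1.000)
cell (0,2): code 1100 → (0.737,3.000)–(0.138,2.000)
cell (0,3): code 1000 → (1.000,3.202)–(0.737,3.000)
cell (1,0): code 0110 → (1.000,0.346)–(2.000,0.035)
cell (1,3): code 1001 → (2.000,3.460)–(1.000,3.202)
cell (2,0): code 0110 → (2.000,0.035)–(3.000,0.177)
cell (2,3): code 1001 → (3.000,3.248)–(2.000,3.460)
cell (3,0): code 0110 → (3.000,0.177)–(4.000,0.957)
cell (3,2): code 1011 → (4.000,2.278)–(3.390,3.000)
cell (3,3): code 0001 → (3.390,3.000)–(3.000,3.248)
cell (4,0): code 0010 → (4.000,0.957)–(4.034,1.000)
cell (4,1): code 0011 → (4.034,1.000)–(4.169,2.000)
cell (4,2): code 0001 → (4.169,2.000)–(4.000,2.278)
total: 14 segments, chained into 1 closed loop(s), length Σ = 11.628062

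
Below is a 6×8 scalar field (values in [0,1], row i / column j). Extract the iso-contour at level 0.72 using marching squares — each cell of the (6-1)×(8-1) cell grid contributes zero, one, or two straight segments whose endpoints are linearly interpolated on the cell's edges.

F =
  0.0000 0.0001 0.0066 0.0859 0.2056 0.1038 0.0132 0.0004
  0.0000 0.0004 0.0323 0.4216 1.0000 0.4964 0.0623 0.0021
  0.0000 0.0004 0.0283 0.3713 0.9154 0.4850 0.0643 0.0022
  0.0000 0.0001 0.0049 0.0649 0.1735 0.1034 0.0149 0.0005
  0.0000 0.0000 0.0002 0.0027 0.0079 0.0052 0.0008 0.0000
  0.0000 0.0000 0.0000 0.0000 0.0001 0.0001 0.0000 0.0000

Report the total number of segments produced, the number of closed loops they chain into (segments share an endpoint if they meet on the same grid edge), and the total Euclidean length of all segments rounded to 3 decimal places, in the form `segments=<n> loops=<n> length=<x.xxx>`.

segments=6 loops=1 length=4.240

cell (0,3): code 0100 → (0.648,4.000)–(1.000,3.516)
cell (0,4): code 1000 → (1.000,4.556)–(0.648,4.000)
cell (1,3): code 0110 → (1.000,3.516)–(2.000,3.641)
cell (1,4): code 1001 → (2.000,4.454)–(1.000,4.556)
cell (2,3): code 0010 → (2.000,3.641)–(2.263,4.000)
cell (2,4): code 0001 → (2.263,4.000)–(2.000,4.454)
total: 6 segments, chained into 1 closed loop(s), length Σ = 4.240303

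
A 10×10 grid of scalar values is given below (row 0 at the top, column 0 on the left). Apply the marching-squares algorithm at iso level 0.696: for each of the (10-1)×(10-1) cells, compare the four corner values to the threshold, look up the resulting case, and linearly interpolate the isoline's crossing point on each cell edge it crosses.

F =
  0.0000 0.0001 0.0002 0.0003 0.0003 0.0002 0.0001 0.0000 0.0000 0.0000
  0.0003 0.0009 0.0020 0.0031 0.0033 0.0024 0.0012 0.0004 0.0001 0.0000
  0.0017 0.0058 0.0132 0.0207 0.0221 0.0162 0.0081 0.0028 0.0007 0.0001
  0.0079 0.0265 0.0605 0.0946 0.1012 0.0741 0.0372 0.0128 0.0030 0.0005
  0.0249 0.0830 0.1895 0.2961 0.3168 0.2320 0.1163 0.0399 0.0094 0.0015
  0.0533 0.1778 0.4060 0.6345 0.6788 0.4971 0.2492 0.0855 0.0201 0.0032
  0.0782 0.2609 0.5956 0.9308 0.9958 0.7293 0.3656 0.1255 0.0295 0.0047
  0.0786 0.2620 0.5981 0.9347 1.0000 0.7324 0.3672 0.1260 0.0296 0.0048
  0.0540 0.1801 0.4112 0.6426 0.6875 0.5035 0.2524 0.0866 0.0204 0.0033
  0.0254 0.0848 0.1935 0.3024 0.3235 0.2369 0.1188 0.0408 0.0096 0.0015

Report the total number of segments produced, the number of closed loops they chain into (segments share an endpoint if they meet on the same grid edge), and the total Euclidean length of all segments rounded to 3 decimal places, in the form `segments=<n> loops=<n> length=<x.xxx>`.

segments=10 loops=1 length=9.093

cell (5,2): code 0100 → (5.208,3.000)–(6.000,2.300)
cell (5,3): code 1100 → (5.054,4.000)–(5.208,3.000)
cell (5,4): code 1100 → (5.857,5.000)–(5.054,4.000)
cell (5,5): code 1000 → (6.000,5.092)–(5.857,5.000)
cell (6,2): code 0110 → (6.000,2.300)–(7.000,2.291)
cell (6,5): code 1001 → (7.000,5.100)–(6.000,5.092)
cell (7,2): code 0010 → (7.000,2.291)–(7.817,3.000)
cell (7,3): code 0011 → (7.817,3.000)–(7.973,4.000)
cell (7,4): code 0011 → (7.973,4.000)–(7.159,5.000)
cell (7,5): code 0001 → (7.159,5.000)–(7.000,5.100)
total: 10 segments, chained into 1 closed loop(s), length Σ = 9.092605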